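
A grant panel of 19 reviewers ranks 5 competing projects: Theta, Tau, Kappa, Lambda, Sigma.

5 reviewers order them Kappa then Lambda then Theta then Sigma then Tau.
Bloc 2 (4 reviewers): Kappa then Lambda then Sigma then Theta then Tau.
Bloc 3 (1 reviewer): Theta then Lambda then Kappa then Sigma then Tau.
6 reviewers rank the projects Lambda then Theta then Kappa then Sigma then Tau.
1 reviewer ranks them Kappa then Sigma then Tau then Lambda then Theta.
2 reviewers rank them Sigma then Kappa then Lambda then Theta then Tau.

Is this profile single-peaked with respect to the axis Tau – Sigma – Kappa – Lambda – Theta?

yes

Axis positions: Tau=1, Sigma=2, Kappa=3, Lambda=4, Theta=5.
Bloc 1 (peak Kappa at position 3): ranking walks positions 3-4-5-2-1, expanding outward from the peak — single-peaked.
Bloc 2 (peak Kappa at position 3): ranking walks positions 3-4-2-5-1, expanding outward from the peak — single-peaked.
Bloc 3 (peak Theta at position 5): ranking walks positions 5-4-3-2-1, expanding outward from the peak — single-peaked.
Bloc 4 (peak Lambda at position 4): ranking walks positions 4-5-3-2-1, expanding outward from the peak — single-peaked.
Bloc 5 (peak Kappa at position 3): ranking walks positions 3-2-1-4-5, expanding outward from the peak — single-peaked.
Bloc 6 (peak Sigma at position 2): ranking walks positions 2-3-4-5-1, expanding outward from the peak — single-peaked.
Every ranking is single-peaked on this axis.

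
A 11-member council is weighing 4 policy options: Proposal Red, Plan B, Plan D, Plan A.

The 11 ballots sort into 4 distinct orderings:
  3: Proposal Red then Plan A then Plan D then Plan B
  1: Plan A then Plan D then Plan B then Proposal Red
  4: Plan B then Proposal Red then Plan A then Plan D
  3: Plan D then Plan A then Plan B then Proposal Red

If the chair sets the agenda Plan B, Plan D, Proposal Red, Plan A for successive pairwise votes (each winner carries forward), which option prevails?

Proposal Red

Round 1: Plan B vs Plan D — 4–7, Plan D advances.
Round 2: Plan D vs Proposal Red — 4–7, Proposal Red advances.
Round 3: Proposal Red vs Plan A — 7–4, Proposal Red advances.
Proposal Red survives the agenda.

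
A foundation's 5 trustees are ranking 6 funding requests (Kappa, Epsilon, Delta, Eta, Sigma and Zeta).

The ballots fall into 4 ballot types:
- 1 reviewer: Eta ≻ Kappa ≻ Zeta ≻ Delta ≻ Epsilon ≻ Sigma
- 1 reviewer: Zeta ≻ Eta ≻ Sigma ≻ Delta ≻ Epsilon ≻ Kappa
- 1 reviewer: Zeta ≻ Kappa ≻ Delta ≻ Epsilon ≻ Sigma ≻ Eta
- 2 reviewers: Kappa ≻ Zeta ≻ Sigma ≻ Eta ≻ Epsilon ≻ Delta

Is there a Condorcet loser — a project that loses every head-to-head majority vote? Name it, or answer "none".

Head-to-head results (5 reviewers):
Kappa vs Epsilon: Kappa is ranked higher on 1+1+2 = 4 ballots, Epsilon on 1. Kappa wins 4–1.
Kappa–Delta: Kappa 4–1.
Kappa vs Eta: Kappa is ranked higher on 1+2 = 3 ballots, Eta on 2. Kappa wins 3–2.
Kappa vs Sigma: 4 to 1, Kappa.
Kappa vs Zeta: 1+2 = 3 for Kappa, 2 for Zeta — Kappa by 3–2.
Epsilon vs Delta: 2 to 3, Delta.
Epsilon–Eta: Eta 4–1.
Epsilon vs Sigma: 2 to 3, Sigma.
Epsilon vs Zeta: Zeta, 5–0.
Delta vs Eta: Delta preferred on 1 ballot; Eta wins 4–1.
Delta vs Sigma: Delta is ranked higher on 1+1 = 2 ballots, Sigma on 3. Sigma wins 3–2.
Delta vs Zeta: 0 for Delta, 5 for Zeta — Zeta by 5–0.
Eta vs Sigma: Sigma wins 3–2.
Eta vs Zeta: 1 to 4, Zeta.
Sigma vs Zeta: 0 for Sigma, 5 for Zeta — Zeta by 5–0.
Only Epsilon has no wins; Epsilon is the Condorcet loser.

Epsilon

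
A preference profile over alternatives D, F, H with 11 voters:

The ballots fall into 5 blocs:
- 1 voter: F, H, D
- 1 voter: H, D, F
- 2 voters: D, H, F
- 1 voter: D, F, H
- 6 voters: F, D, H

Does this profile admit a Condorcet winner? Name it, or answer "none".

F

Check each pair by majority over 11 ballots:
D vs F: D is ranked higher on 1+2+1 = 4 ballots, F on 7. F wins 7–4.
D vs H: 9 to 2, D.
F–H: F 8–3.
F defeats every rival head-to-head and is the Condorcet winner.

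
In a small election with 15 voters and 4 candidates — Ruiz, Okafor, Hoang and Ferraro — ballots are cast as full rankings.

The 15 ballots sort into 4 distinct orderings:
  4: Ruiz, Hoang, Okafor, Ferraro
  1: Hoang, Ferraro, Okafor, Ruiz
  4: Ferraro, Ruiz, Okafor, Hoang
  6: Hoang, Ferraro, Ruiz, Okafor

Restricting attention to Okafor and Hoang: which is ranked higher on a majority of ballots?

Hoang

Ballots ranking Okafor above Hoang: 4.
Ballots ranking Hoang above Okafor: 15 − 4 = 11.
Hoang wins the head-to-head 11–4.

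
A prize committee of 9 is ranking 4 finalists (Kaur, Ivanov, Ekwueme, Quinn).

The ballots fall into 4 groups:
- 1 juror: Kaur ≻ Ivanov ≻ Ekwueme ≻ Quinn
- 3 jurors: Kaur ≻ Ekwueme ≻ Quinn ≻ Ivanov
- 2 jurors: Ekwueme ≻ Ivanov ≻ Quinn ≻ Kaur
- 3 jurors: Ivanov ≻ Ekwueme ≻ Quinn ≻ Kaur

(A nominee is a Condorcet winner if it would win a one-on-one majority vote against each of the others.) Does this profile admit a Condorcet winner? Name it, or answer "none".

Ekwueme

Check each pair by majority over 9 ballots:
Kaur vs Ivanov: 4 to 5, Ivanov.
Kaur vs Ekwueme: Kaur is ranked higher on 1+3 = 4 ballots, Ekwueme on 5. Ekwueme wins 5–4.
Kaur vs Quinn: Kaur preferred on 1+3 = 4 ballots; Quinn wins 5–4.
Ivanov vs Ekwueme: 1+3 = 4 for Ivanov, 5 for Ekwueme — Ekwueme by 5–4.
Ivanov vs Quinn: 1+2+3 = 6 for Ivanov, 3 for Quinn — Ivanov by 6–3.
Ekwueme vs Quinn: Ekwueme is ranked higher on 1+3+2+3 = 9 ballots, Quinn on 0. Ekwueme wins 9–0.
Ekwueme defeats every rival head-to-head and is the Condorcet winner.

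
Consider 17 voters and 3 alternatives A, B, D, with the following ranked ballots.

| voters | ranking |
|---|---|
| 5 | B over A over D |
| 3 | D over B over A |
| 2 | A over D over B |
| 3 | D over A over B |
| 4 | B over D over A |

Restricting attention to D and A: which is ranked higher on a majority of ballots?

Ballots ranking D above A: 3 + 3 + 4 = 10.
Ballots ranking A above D: 17 − 10 = 7.
D wins the head-to-head 10–7.

D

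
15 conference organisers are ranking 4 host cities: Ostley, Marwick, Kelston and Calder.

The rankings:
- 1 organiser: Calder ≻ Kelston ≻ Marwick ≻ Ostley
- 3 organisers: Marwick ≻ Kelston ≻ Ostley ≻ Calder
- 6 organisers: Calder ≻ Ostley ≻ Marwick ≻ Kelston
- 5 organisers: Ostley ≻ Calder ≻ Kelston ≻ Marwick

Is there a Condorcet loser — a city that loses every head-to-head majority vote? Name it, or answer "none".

Kelston

Head-to-head results (15 organisers):
Ostley vs Marwick: 6+5 = 11 for Ostley, 4 for Marwick — Ostley by 11–4.
Ostley vs Kelston: Ostley preferred on 6+5 = 11 ballots; Ostley wins 11–4.
Ostley–Calder: Ostley 8–7.
Marwick vs Kelston: Marwick is ranked higher on 3+6 = 9 ballots, Kelston on 6. Marwick wins 9–6.
Marwick vs Calder: Calder, 12–3.
Kelston–Calder: Calder 12–3.
Kelston loses to every other city — it is the Condorcet loser.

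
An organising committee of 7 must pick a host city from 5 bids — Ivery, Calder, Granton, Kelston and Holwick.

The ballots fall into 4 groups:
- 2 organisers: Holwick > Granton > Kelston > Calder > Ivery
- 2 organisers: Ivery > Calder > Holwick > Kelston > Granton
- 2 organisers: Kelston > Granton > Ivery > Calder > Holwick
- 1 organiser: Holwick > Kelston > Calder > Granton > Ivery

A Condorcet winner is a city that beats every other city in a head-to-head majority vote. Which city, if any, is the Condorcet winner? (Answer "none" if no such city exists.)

Check each pair by majority over 7 ballots:
Ivery vs Calder: Ivery wins 4–3.
Ivery–Granton: Granton 5–2.
Ivery vs Kelston: Kelston wins 5–2.
Ivery vs Holwick: Ivery is ranked higher on 2+2 = 4 ballots, Holwick on 3. Ivery wins 4–3.
Calder vs Granton: Granton wins 4–3.
Calder vs Kelston: Calder is ranked higher on 2 ballots, Kelston on 5. Kelston wins 5–2.
Calder vs Holwick: 4 to 3, Calder.
Granton vs Kelston: 2 to 5, Kelston.
Granton vs Holwick: Holwick, 5–2.
Kelston vs Holwick: 2 for Kelston, 5 for Holwick — Holwick by 5–2.
Each city drops at least one matchup (Ivery loses to Granton; Calder loses to Ivery; Granton loses to Kelston; Kelston loses to Holwick; Holwick loses to Ivery); the cycle Ivery > Holwick > Granton > Ivery rules out a Condorcet winner.

none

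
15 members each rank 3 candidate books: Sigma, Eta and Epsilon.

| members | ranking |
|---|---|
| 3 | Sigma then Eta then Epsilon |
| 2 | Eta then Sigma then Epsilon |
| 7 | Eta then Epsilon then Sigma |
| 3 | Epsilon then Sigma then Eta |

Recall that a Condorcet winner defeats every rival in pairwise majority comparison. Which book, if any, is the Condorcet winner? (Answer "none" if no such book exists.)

Eta

Check each pair by majority over 15 ballots:
Sigma–Eta: Eta 9–6.
Sigma–Epsilon: Epsilon 10–5.
Eta vs Epsilon: 3+2+7 = 12 for Eta, 3 for Epsilon — Eta by 12–3.
Eta beats each of Sigma, Epsilon — Eta is the Condorcet winner.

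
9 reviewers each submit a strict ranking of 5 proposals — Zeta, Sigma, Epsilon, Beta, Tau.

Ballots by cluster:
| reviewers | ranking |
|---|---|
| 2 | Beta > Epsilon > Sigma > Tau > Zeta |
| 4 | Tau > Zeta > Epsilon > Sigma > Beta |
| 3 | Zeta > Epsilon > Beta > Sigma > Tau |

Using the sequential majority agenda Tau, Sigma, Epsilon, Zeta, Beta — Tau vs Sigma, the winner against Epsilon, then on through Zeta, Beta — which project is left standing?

Round 1: Tau vs Sigma — 4–5, Sigma advances.
Round 2: Sigma vs Epsilon — 0–9, Epsilon advances.
Round 3: Epsilon vs Zeta — 2–7, Zeta advances.
Round 4: Zeta vs Beta — 7–2, Zeta advances.
Zeta survives the agenda.

Zeta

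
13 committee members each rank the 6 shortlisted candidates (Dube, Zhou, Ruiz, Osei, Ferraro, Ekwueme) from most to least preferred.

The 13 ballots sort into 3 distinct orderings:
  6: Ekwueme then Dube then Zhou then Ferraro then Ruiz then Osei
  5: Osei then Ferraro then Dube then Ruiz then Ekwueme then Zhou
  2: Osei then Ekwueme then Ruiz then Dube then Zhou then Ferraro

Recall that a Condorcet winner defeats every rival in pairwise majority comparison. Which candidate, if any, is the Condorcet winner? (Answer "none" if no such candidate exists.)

Pairwise majorities:
Dube vs Zhou: Dube, 13–0.
Dube vs Ruiz: Dube, 11–2.
Dube vs Osei: 6 to 7, Osei.
Dube vs Ferraro: 8 to 5, Dube.
Dube vs Ekwueme: Ekwueme, 8–5.
Zhou vs Ruiz: 6 for Zhou, 7 for Ruiz — Ruiz by 7–6.
Zhou vs Osei: Zhou is ranked higher on 6 ballots, Osei on 7. Osei wins 7–6.
Zhou vs Ferraro: Zhou is ranked higher on 6+2 = 8 ballots, Ferraro on 5. Zhou wins 8–5.
Zhou–Ekwueme: Ekwueme 13–0.
Ruiz vs Osei: Osei wins 7–6.
Ruiz vs Ferraro: Ruiz preferred on 2 ballots; Ferraro wins 11–2.
Ruiz–Ekwueme: Ekwueme 8–5.
Osei vs Ferraro: Osei preferred on 5+2 = 7 ballots; Osei wins 7–6.
Osei vs Ekwueme: 7 to 6, Osei.
Ferraro vs Ekwueme: 5 to 8, Ekwueme.
Osei beats each of Dube, Zhou, Ruiz, Ferraro, Ekwueme — Osei is the Condorcet winner.

Osei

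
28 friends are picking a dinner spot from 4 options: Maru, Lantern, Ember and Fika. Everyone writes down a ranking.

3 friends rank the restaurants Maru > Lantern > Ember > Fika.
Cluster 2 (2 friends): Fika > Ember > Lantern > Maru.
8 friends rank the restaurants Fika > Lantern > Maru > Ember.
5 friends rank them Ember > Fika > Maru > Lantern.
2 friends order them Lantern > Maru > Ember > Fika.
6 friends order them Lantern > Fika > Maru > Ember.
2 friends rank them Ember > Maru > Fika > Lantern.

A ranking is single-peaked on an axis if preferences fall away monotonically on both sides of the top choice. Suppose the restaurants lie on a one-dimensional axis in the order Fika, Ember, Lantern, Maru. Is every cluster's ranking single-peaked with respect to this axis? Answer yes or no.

Axis positions: Fika=1, Ember=2, Lantern=3, Maru=4.
Cluster 1 (peak Maru at position 4): ranking walks positions 4-3-2-1, expanding outward from the peak — single-peaked.
Cluster 2 (peak Fika at position 1): ranking walks positions 1-2-3-4, expanding outward from the peak — single-peaked.
Cluster 3: ranking walks positions 1-3-4-2; Lantern is ranked above Ember even though Ember lies between Lantern and the peak Fika on the axis — preferences dip and rise again. Not single-peaked.
Cluster 4: ranking walks positions 2-1-4-3; Maru is ranked above Lantern even though Lantern lies between Maru and the peak Ember on the axis — preferences dip and rise again. Not single-peaked.
Cluster 5 (peak Lantern at position 3): ranking walks positions 3-4-2-1, expanding outward from the peak — single-peaked.
Cluster 6: ranking walks positions 3-1-4-2; Fika is ranked above Ember even though Ember lies between Fika and the peak Lantern on the axis — preferences dip and rise again. Not single-peaked.
Cluster 7: ranking walks positions 2-4-1-3; Maru is ranked above Lantern even though Lantern lies between Maru and the peak Ember on the axis — preferences dip and rise again. Not single-peaked.
Cluster 3 violates single-peakedness, so the profile is not single-peaked on this axis.

no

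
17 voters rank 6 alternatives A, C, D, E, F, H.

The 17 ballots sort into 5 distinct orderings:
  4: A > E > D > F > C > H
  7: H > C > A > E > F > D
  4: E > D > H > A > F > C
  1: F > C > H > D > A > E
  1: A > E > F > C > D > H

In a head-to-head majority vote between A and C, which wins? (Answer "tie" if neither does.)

A

Ballots ranking A above C: 4 + 4 + 1 = 9.
Ballots ranking C above A: 17 − 9 = 8.
A wins the head-to-head 9–8.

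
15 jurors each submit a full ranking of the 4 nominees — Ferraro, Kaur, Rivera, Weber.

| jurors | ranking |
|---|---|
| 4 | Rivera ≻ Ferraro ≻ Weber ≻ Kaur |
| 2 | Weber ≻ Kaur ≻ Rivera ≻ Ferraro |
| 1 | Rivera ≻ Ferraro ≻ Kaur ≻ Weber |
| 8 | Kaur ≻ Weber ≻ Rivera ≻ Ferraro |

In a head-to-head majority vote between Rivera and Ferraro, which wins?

Ballots ranking Rivera above Ferraro: 4 + 2 + 1 + 8 = 15.
Ballots ranking Ferraro above Rivera: 15 − 15 = 0.
Rivera wins the head-to-head 15–0.

Rivera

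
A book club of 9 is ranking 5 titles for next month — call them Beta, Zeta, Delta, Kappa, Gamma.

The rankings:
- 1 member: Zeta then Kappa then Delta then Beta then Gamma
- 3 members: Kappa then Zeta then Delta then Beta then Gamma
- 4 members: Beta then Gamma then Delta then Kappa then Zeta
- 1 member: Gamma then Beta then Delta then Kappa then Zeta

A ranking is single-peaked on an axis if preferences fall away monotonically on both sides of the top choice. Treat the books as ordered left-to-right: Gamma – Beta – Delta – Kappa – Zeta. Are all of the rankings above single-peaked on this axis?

yes

Axis positions: Gamma=1, Beta=2, Delta=3, Kappa=4, Zeta=5.
Type 1 (peak Zeta at position 5): ranking walks positions 5-4-3-2-1, expanding outward from the peak — single-peaked.
Type 2 (peak Kappa at position 4): ranking walks positions 4-5-3-2-1, expanding outward from the peak — single-peaked.
Type 3 (peak Beta at position 2): ranking walks positions 2-1-3-4-5, expanding outward from the peak — single-peaked.
Type 4 (peak Gamma at position 1): ranking walks positions 1-2-3-4-5, expanding outward from the peak — single-peaked.
Every ranking is single-peaked on this axis.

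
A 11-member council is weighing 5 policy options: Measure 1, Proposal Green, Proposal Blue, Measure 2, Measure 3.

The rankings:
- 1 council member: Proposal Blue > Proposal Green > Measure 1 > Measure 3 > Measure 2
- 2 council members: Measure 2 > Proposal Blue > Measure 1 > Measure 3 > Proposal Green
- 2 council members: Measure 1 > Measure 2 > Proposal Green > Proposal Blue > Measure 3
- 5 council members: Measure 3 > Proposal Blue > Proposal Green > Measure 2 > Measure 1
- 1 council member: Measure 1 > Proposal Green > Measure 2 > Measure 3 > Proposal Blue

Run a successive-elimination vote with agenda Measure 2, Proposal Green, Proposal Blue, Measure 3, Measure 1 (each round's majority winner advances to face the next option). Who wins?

Measure 1

Round 1: Measure 2 vs Proposal Green — 4–7, Proposal Green advances.
Round 2: Proposal Green vs Proposal Blue — 3–8, Proposal Blue advances.
Round 3: Proposal Blue vs Measure 3 — 5–6, Measure 3 advances.
Round 4: Measure 3 vs Measure 1 — 5–6, Measure 1 advances.
The agenda winner is Measure 1.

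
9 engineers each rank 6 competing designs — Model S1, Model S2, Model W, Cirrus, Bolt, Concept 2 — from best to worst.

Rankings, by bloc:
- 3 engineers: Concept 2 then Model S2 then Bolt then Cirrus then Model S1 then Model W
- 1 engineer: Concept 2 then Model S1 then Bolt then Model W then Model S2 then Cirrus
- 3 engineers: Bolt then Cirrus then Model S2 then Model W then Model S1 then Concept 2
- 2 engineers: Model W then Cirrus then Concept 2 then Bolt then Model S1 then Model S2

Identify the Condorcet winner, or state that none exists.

Head-to-head results (9 engineers):
Model S1 vs Model S2: Model S2 wins 6–3.
Model S1 vs Model W: Model W, 5–4.
Model S1–Cirrus: Cirrus 8–1.
Model S1 vs Bolt: Bolt, 8–1.
Model S1 vs Concept 2: Concept 2, 6–3.
Model S2 vs Model W: Model S2, 6–3.
Model S2–Cirrus: Cirrus 5–4.
Model S2 vs Bolt: Bolt wins 6–3.
Model S2 vs Concept 2: Concept 2, 6–3.
Model W–Cirrus: Cirrus 6–3.
Model W vs Bolt: Bolt wins 7–2.
Model W–Concept 2: Model W 5–4.
Cirrus vs Bolt: Bolt, 7–2.
Cirrus–Concept 2: Cirrus 5–4.
Bolt vs Concept 2: Concept 2, 6–3.
No design is unbeaten: Model S1 loses to Model S2; Model S2 loses to Cirrus; Model W loses to Model S2; Cirrus loses to Bolt; Bolt loses to Concept 2; Concept 2 loses to Model W. In particular Model S2 beats Model W beats Concept 2 beats Model S2 is a majority cycle — no Condorcet winner exists.

none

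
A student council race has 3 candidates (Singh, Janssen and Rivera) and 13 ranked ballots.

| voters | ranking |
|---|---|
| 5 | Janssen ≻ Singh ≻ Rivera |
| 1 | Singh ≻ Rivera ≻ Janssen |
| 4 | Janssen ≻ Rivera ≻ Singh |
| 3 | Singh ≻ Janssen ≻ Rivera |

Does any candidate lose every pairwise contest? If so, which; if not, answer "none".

Rivera

Head-to-head results (13 voters):
Singh vs Janssen: Janssen wins 9–4.
Singh vs Rivera: 9 to 4, Singh.
Janssen vs Rivera: Janssen is ranked higher on 5+4+3 = 12 ballots, Rivera on 1. Janssen wins 12–1.
Rivera is beaten in every head-to-head and is the Condorcet loser.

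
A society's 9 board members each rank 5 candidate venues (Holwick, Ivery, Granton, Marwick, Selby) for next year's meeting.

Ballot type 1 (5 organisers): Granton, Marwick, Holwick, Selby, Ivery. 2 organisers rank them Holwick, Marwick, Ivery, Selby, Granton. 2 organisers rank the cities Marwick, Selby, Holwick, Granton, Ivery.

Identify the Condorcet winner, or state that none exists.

Pairwise majorities:
Holwick vs Ivery: Holwick, 9–0.
Holwick vs Granton: Granton wins 5–4.
Holwick vs Marwick: Marwick, 7–2.
Holwick vs Selby: Holwick wins 7–2.
Ivery vs Granton: Granton, 7–2.
Ivery vs Marwick: Marwick, 9–0.
Ivery vs Selby: Selby wins 7–2.
Granton vs Marwick: Granton wins 5–4.
Granton vs Selby: Granton wins 5–4.
Marwick vs Selby: Marwick, 9–0.
Granton wins every pairwise contest, so Granton is the Condorcet winner.

Granton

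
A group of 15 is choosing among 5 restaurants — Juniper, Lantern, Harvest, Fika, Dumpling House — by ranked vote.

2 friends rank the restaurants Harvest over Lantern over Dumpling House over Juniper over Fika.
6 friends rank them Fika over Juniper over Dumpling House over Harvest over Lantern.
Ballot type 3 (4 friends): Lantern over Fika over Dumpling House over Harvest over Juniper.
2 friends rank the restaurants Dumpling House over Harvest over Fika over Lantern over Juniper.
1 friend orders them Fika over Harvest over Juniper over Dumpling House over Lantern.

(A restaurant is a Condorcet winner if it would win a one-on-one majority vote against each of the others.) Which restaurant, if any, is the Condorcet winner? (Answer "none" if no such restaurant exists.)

Pairwise majorities:
Juniper vs Lantern: Lantern wins 8–7.
Juniper–Harvest: Harvest 9–6.
Juniper vs Fika: Fika, 13–2.
Juniper–Dumpling House: Dumpling House 8–7.
Lantern vs Harvest: 4 for Lantern, 11 for Harvest — Harvest by 11–4.
Lantern vs Fika: Lantern is ranked higher on 2+4 = 6 ballots, Fika on 9. Fika wins 9–6.
Lantern vs Dumpling House: Dumpling House wins 9–6.
Harvest vs Fika: 4 to 11, Fika.
Harvest vs Dumpling House: Dumpling House, 12–3.
Fika vs Dumpling House: Fika is ranked higher on 6+4+1 = 11 ballots, Dumpling House on 4. Fika wins 11–4.
Only Fika has no losses; Fika is the Condorcet winner.

Fika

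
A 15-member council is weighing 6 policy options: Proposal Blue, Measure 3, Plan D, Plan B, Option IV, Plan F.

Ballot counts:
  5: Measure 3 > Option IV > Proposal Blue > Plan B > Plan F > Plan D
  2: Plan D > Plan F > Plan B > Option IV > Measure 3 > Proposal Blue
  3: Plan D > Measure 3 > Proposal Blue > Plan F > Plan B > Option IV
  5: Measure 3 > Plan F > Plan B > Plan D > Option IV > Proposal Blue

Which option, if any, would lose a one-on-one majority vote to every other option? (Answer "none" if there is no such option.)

none

Head-to-head results (15 council members):
Proposal Blue vs Measure 3: Measure 3 wins 15–0.
Proposal Blue vs Plan D: Plan D wins 10–5.
Proposal Blue vs Plan B: Proposal Blue preferred on 5+3 = 8 ballots; Proposal Blue wins 8–7.
Proposal Blue vs Option IV: Proposal Blue preferred on 3 ballots; Option IV wins 12–3.
Proposal Blue–Plan F: Proposal Blue 8–7.
Measure 3 vs Plan D: Measure 3 is ranked higher on 5+5 = 10 ballots, Plan D on 5. Measure 3 wins 10–5.
Measure 3–Plan B: Measure 3 13–2.
Measure 3 vs Option IV: Measure 3 wins 13–2.
Measure 3 vs Plan F: 5+3+5 = 13 for Measure 3, 2 for Plan F — Measure 3 by 13–2.
Plan D vs Plan B: Plan D preferred on 2+3 = 5 ballots; Plan B wins 10–5.
Plan D vs Option IV: Plan D preferred on 2+3+5 = 10 ballots; Plan D wins 10–5.
Plan D vs Plan F: 2+3 = 5 for Plan D, 10 for Plan F — Plan F by 10–5.
Plan B vs Option IV: Plan B is ranked higher on 2+3+5 = 10 ballots, Option IV on 5. Plan B wins 10–5.
Plan B vs Plan F: Plan F, 10–5.
Option IV vs Plan F: Plan F wins 10–5.
Each option has at least one pairwise win (Proposal Blue beats Plan B; Measure 3 beats Proposal Blue; Plan D beats Proposal Blue; Plan B beats Plan D; Option IV beats Proposal Blue; Plan F beats Plan D) — no Condorcet loser.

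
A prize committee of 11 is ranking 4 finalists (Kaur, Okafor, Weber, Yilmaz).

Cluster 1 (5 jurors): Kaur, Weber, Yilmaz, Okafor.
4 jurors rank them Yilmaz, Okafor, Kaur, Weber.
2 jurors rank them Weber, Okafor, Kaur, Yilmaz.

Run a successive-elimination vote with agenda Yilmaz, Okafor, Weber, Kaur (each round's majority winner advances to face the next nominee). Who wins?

Kaur

Round 1: Yilmaz vs Okafor — 9–2, Yilmaz advances.
Round 2: Yilmaz vs Weber — 4–7, Weber advances.
Round 3: Weber vs Kaur — 2–9, Kaur advances.
Kaur survives the agenda.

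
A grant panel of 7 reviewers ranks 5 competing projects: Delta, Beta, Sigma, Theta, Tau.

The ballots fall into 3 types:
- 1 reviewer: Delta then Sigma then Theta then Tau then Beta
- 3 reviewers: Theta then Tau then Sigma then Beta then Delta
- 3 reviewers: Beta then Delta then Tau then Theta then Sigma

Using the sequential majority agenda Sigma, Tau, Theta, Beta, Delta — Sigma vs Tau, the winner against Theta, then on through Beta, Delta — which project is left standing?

Round 1: Sigma vs Tau — 1–6, Tau advances.
Round 2: Tau vs Theta — 3–4, Theta advances.
Round 3: Theta vs Beta — 4–3, Theta advances.
Round 4: Theta vs Delta — 3–4, Delta advances.
Delta survives the agenda.

Delta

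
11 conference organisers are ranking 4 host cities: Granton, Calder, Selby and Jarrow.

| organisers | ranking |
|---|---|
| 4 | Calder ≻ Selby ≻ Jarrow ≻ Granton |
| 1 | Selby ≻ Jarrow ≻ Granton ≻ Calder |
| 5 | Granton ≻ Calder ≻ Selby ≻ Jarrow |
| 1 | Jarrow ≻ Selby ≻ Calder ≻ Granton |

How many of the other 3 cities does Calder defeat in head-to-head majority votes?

2

Calder against each rival (11 organisers):
Calder vs Granton: Calder preferred on 4+1 = 5 ballots; Granton wins 6–5.
Calder vs Selby: Calder, 9–2.
Calder–Jarrow: Calder 9–2.
Calder beats Selby, Jarrow; loses to Granton — 2 pairwise wins.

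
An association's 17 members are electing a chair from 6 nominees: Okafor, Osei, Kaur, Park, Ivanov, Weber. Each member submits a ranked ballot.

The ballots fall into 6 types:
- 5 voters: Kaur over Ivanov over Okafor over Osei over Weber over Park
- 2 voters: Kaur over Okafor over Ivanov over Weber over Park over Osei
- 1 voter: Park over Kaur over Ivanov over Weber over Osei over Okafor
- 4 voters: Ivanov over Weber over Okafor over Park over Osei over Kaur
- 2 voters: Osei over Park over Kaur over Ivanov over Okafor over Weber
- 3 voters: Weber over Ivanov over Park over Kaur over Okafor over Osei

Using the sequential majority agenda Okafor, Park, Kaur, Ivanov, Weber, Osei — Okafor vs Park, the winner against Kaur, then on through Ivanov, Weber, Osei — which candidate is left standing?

Kaur

Round 1: Okafor vs Park — 11–6, Okafor advances.
Round 2: Okafor vs Kaur — 4–13, Kaur advances.
Round 3: Kaur vs Ivanov — 10–7, Kaur advances.
Round 4: Kaur vs Weber — 10–7, Kaur advances.
Round 5: Kaur vs Osei — 11–6, Kaur advances.
The agenda winner is Kaur.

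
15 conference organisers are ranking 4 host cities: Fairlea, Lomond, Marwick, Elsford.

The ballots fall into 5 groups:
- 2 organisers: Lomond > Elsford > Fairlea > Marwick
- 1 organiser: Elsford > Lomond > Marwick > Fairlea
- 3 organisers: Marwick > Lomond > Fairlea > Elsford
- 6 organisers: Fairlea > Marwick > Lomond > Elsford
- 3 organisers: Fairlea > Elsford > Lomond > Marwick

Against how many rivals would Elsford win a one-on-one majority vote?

Elsford against each rival (15 organisers):
Elsford vs Fairlea: Fairlea, 12–3.
Elsford vs Lomond: Lomond, 11–4.
Elsford vs Marwick: Marwick, 9–6.
Elsford beats no one; loses to Fairlea, Lomond, Marwick — 0 pairwise wins.

0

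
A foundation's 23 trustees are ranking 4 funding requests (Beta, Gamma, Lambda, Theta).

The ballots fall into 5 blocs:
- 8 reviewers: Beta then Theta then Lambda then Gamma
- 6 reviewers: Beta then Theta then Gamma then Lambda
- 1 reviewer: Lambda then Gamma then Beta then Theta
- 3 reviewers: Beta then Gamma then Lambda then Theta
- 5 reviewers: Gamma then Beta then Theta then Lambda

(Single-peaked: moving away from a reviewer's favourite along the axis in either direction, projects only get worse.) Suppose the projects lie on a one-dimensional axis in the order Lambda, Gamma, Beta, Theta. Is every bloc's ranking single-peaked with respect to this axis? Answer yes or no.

no

Axis positions: Lambda=1, Gamma=2, Beta=3, Theta=4.
Bloc 1: ranking walks positions 3-4-1-2; Lambda is ranked above Gamma even though Gamma lies between Lambda and the peak Beta on the axis — preferences dip and rise again. Not single-peaked.
Bloc 2 (peak Beta at position 3): ranking walks positions 3-4-2-1, expanding outward from the peak — single-peaked.
Bloc 3 (peak Lambda at position 1): ranking walks positions 1-2-3-4, expanding outward from the peak — single-peaked.
Bloc 4 (peak Beta at position 3): ranking walks positions 3-2-1-4, expanding outward from the peak — single-peaked.
Bloc 5 (peak Gamma at position 2): ranking walks positions 2-3-4-1, expanding outward from the peak — single-peaked.
Bloc 1 violates single-peakedness, so the profile is not single-peaked on this axis.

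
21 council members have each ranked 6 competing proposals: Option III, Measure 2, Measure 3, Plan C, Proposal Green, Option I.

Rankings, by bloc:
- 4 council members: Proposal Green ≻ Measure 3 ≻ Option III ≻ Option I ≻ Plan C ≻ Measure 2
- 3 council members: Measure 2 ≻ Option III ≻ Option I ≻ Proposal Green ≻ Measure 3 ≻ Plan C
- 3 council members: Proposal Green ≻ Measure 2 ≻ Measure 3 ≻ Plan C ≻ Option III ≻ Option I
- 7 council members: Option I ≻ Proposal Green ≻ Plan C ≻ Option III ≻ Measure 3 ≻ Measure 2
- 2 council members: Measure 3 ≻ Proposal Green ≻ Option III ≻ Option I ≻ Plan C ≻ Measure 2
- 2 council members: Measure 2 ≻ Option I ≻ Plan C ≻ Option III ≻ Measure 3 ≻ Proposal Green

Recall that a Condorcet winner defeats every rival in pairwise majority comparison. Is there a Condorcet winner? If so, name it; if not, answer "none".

none

Pairwise majorities:
Option III–Measure 2: Option III 13–8.
Option III vs Measure 3: 12 to 9, Option III.
Option III vs Plan C: Plan C, 12–9.
Option III–Proposal Green: Proposal Green 16–5.
Option III vs Option I: Option III wins 12–9.
Measure 2 vs Measure 3: Measure 2 preferred on 3+3+2 = 8 ballots; Measure 3 wins 13–8.
Measure 2 vs Plan C: Measure 2 preferred on 3+3+2 = 8 ballots; Plan C wins 13–8.
Measure 2 vs Proposal Green: Proposal Green, 16–5.
Measure 2 vs Option I: Option I wins 13–8.
Measure 3 vs Plan C: 4+3+3+2 = 12 for Measure 3, 9 for Plan C — Measure 3 by 12–9.
Measure 3 vs Proposal Green: 2+2 = 4 for Measure 3, 17 for Proposal Green — Proposal Green by 17–4.
Measure 3–Option I: Option I 12–9.
Plan C–Proposal Green: Proposal Green 19–2.
Plan C vs Option I: Option I, 18–3.
Proposal Green vs Option I: 4+3+2 = 9 for Proposal Green, 12 for Option I — Option I by 12–9.
No option is unbeaten: Option III loses to Plan C; Measure 2 loses to Option III; Measure 3 loses to Option III; Plan C loses to Measure 3; Proposal Green loses to Option I; Option I loses to Option III. In particular Option III > Measure 3 > Plan C > Option III is a majority cycle — no Condorcet winner exists.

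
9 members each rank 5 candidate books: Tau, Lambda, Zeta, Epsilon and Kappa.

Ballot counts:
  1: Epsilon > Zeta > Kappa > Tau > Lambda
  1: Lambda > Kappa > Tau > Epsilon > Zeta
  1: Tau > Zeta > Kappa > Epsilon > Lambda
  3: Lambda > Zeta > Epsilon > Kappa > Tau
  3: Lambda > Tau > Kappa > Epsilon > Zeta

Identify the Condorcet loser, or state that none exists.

none

Pairwise majorities:
Tau–Lambda: Lambda 7–2.
Tau vs Zeta: Tau wins 5–4.
Tau vs Epsilon: Tau, 5–4.
Tau vs Kappa: 1+3 = 4 for Tau, 5 for Kappa — Kappa by 5–4.
Lambda vs Zeta: Lambda preferred on 1+3+3 = 7 ballots; Lambda wins 7–2.
Lambda vs Epsilon: Lambda is ranked higher on 1+3+3 = 7 ballots, Epsilon on 2. Lambda wins 7–2.
Lambda vs Kappa: Lambda preferred on 1+3+3 = 7 ballots; Lambda wins 7–2.
Zeta vs Epsilon: 4 to 5, Epsilon.
Zeta vs Kappa: 1+1+3 = 5 for Zeta, 4 for Kappa — Zeta by 5–4.
Epsilon vs Kappa: Kappa, 5–4.
No book is winless: Tau beats Zeta; Lambda beats Tau; Zeta beats Kappa; Epsilon beats Zeta; Kappa beats Tau. There is no Condorcet loser.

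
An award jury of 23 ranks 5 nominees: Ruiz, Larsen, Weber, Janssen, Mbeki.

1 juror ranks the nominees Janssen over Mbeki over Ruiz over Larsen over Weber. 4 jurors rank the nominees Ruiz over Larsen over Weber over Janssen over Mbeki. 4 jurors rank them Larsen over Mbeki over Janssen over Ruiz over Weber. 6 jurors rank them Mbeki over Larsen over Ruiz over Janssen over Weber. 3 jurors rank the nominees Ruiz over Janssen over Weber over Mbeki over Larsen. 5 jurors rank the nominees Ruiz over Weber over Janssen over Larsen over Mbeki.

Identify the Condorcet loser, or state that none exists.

Head-to-head results (23 jurors):
Ruiz–Larsen: Ruiz 13–10.
Ruiz vs Weber: Ruiz wins 23–0.
Ruiz vs Janssen: Ruiz preferred on 4+6+3+5 = 18 ballots; Ruiz wins 18–5.
Ruiz vs Mbeki: Ruiz, 12–11.
Larsen vs Weber: 1+4+4+6 = 15 for Larsen, 8 for Weber — Larsen by 15–8.
Larsen vs Janssen: Larsen preferred on 4+4+6 = 14 ballots; Larsen wins 14–9.
Larsen vs Mbeki: 4+4+5 = 13 for Larsen, 10 for Mbeki — Larsen by 13–10.
Weber vs Janssen: Weber preferred on 4+5 = 9 ballots; Janssen wins 14–9.
Weber vs Mbeki: Weber wins 12–11.
Janssen vs Mbeki: Janssen is ranked higher on 1+4+3+5 = 13 ballots, Mbeki on 10. Janssen wins 13–10.
Mbeki is beaten in every head-to-head and is the Condorcet loser.

Mbeki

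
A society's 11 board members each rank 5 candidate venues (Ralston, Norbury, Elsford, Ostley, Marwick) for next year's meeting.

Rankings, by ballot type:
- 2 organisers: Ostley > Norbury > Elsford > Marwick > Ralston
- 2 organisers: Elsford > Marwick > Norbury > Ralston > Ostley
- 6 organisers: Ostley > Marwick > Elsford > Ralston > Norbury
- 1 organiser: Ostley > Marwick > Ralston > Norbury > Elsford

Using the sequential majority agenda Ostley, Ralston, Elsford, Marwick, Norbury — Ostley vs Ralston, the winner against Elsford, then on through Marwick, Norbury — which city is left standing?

Round 1: Ostley vs Ralston — 9–2, Ostley advances.
Round 2: Ostley vs Elsford — 9–2, Ostley advances.
Round 3: Ostley vs Marwick — 9–2, Ostley advances.
Round 4: Ostley vs Norbury — 9–2, Ostley advances.
Ostley survives the agenda.

Ostley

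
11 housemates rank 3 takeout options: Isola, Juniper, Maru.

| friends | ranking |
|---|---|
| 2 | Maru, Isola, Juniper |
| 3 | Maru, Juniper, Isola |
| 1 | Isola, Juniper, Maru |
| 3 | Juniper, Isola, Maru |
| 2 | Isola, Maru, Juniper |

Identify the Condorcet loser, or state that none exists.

none

Head-to-head results (11 friends):
Isola vs Juniper: Juniper wins 6–5.
Isola vs Maru: 1+3+2 = 6 for Isola, 5 for Maru — Isola by 6–5.
Juniper vs Maru: Juniper preferred on 1+3 = 4 ballots; Maru wins 7–4.
Each restaurant has at least one pairwise win (Isola beats Maru; Juniper beats Isola; Maru beats Juniper) — no Condorcet loser.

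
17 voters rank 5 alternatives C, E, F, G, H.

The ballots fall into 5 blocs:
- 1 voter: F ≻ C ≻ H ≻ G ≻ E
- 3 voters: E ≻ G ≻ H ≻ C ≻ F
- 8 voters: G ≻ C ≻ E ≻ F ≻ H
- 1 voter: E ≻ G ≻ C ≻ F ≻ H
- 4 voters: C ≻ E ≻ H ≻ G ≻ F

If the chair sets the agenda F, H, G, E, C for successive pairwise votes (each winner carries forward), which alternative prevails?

G

Round 1: F vs H — 10–7, F advances.
Round 2: F vs G — 1–16, G advances.
Round 3: G vs E — 9–8, G advances.
Round 4: G vs C — 12–5, G advances.
The agenda winner is G.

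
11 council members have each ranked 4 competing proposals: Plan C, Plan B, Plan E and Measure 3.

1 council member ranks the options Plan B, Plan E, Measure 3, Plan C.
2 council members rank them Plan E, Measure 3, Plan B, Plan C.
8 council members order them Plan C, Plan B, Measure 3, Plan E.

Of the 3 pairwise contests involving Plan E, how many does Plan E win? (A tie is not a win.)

Plan E against each rival (11 council members):
Plan E vs Plan C: Plan E is ranked higher on 1+2 = 3 ballots, Plan C on 8. Plan C wins 8–3.
Plan E vs Plan B: 2 to 9, Plan B.
Plan E vs Measure 3: 3 to 8, Measure 3.
Plan E beats no one; loses to Plan C, Plan B, Measure 3 — 0 pairwise wins.

0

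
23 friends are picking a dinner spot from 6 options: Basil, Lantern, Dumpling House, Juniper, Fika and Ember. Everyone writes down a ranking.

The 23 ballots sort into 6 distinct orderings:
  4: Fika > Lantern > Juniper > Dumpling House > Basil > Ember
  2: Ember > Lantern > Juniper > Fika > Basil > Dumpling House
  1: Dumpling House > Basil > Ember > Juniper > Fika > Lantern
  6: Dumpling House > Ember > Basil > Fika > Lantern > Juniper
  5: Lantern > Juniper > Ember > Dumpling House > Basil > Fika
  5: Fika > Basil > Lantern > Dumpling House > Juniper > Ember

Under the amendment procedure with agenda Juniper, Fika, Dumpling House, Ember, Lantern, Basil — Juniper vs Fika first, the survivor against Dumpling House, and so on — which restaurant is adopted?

Round 1: Juniper vs Fika — 8–15, Fika advances.
Round 2: Fika vs Dumpling House — 11–12, Dumpling House advances.
Round 3: Dumpling House vs Ember — 16–7, Dumpling House advances.
Round 4: Dumpling House vs Lantern — 7–16, Lantern advances.
Round 5: Lantern vs Basil — 11–12, Basil advances.
Basil survives the agenda.

Basil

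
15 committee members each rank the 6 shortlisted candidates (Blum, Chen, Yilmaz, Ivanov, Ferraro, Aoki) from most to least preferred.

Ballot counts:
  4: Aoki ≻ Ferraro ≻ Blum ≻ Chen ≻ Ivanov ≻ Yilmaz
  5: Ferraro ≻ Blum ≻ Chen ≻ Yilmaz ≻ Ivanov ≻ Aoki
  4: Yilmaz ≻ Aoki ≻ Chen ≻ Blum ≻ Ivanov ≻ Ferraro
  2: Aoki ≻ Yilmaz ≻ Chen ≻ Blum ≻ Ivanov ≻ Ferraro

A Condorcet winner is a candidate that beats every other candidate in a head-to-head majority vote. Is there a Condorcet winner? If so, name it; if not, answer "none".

none

Check each pair by majority over 15 ballots:
Blum–Chen: Blum 9–6.
Blum vs Yilmaz: 4+5 = 9 for Blum, 6 for Yilmaz — Blum by 9–6.
Blum–Ivanov: Blum 15–0.
Blum vs Ferraro: Ferraro, 9–6.
Blum vs Aoki: Aoki, 10–5.
Chen vs Yilmaz: Chen, 9–6.
Chen vs Ivanov: 4+5+4+2 = 15 for Chen, 0 for Ivanov — Chen by 15–0.
Chen vs Ferraro: Chen is ranked higher on 4+2 = 6 ballots, Ferraro on 9. Ferraro wins 9–6.
Chen vs Aoki: Chen is ranked higher on 5 ballots, Aoki on 10. Aoki wins 10–5.
Yilmaz vs Ivanov: Yilmaz is ranked higher on 5+4+2 = 11 ballots, Ivanov on 4. Yilmaz wins 11–4.
Yilmaz–Ferraro: Ferraro 9–6.
Yilmaz vs Aoki: Yilmaz wins 9–6.
Ivanov vs Ferraro: Ferraro wins 9–6.
Ivanov vs Aoki: 5 to 10, Aoki.
Ferraro vs Aoki: 5 to 10, Aoki.
No candidate is unbeaten: Blum loses to Ferraro; Chen loses to Blum; Yilmaz loses to Blum; Ivanov loses to Blum; Ferraro loses to Aoki; Aoki loses to Yilmaz. In particular Blum > Yilmaz > Aoki > Blum is a majority cycle — no Condorcet winner exists.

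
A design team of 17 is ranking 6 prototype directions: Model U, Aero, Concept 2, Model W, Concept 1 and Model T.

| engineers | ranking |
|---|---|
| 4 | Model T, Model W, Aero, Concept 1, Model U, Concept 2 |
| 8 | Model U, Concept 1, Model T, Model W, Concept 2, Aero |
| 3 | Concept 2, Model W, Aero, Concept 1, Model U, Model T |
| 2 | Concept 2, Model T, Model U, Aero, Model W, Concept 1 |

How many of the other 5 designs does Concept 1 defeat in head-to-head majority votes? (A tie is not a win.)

2

Concept 1 against each rival (17 engineers):
Concept 1 vs Model U: 4+3 = 7 for Concept 1, 10 for Model U — Model U by 10–7.
Concept 1 vs Aero: Aero wins 9–8.
Concept 1–Concept 2: Concept 1 12–5.
Concept 1 vs Model W: Model W wins 9–8.
Concept 1 vs Model T: Concept 1, 11–6.
Concept 1 beats Concept 2, Model T; loses to Model U, Aero, Model W — 2 pairwise wins.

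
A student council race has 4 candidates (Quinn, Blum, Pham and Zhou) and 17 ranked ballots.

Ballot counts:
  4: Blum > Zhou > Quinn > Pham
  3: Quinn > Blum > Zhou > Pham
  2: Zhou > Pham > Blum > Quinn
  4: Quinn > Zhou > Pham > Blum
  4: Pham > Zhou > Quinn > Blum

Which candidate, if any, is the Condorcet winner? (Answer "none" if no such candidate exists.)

Head-to-head results (17 voters):
Quinn vs Blum: Quinn wins 11–6.
Quinn vs Pham: Quinn wins 11–6.
Quinn–Zhou: Zhou 10–7.
Blum–Pham: Pham 10–7.
Blum–Zhou: Zhou 10–7.
Pham vs Zhou: Zhou wins 13–4.
Zhou wins every pairwise contest, so Zhou is the Condorcet winner.

Zhou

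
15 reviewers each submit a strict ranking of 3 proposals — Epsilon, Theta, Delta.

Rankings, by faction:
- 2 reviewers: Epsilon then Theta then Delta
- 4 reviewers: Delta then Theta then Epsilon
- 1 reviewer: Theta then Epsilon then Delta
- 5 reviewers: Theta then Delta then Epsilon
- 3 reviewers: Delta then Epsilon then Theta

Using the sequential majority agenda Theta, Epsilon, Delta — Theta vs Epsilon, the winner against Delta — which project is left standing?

Theta

Round 1: Theta vs Epsilon — 10–5, Theta advances.
Round 2: Theta vs Delta — 8–7, Theta advances.
The agenda winner is Theta.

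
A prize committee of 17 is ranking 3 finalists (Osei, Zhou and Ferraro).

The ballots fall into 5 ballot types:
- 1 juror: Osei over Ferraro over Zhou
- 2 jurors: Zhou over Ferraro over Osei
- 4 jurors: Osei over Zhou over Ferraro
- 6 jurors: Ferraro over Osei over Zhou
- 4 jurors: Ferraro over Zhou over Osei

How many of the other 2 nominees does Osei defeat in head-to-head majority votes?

1

Osei against each rival (17 jurors):
Osei vs Zhou: 1+4+6 = 11 for Osei, 6 for Zhou — Osei by 11–6.
Osei vs Ferraro: Ferraro wins 12–5.
Osei beats Zhou; loses to Ferraro — 1 pairwise win.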